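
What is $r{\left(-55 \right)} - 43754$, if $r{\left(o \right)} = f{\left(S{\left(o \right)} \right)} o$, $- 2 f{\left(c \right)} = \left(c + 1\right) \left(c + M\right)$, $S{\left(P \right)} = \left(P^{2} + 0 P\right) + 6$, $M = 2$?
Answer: $252847786$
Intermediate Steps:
$S{\left(P \right)} = 6 + P^{2}$ ($S{\left(P \right)} = \left(P^{2} + 0\right) + 6 = P^{2} + 6 = 6 + P^{2}$)
$f{\left(c \right)} = - \frac{\left(1 + c\right) \left(2 + c\right)}{2}$ ($f{\left(c \right)} = - \frac{\left(c + 1\right) \left(c + 2\right)}{2} = - \frac{\left(1 + c\right) \left(2 + c\right)}{2}$)
$r{\left(o \right)} = o \left(-10 - \frac{3 o^{2}}{2} - \frac{\left(6 + o^{2}\right)^{2}}{2}\right)$ ($r{\left(o \right)} = \left(-1 - \frac{3 \left(6 + o^{2}\right)}{2} - \frac{\left(6 + o^{2}\right)^{2}}{2}\right) o = \left(-1 - \left(9 + \frac{3 o^{2}}{2}\right) - \frac{\left(6 + o^{2}\right)^{2}}{2}\right) o = \left(-10 - \frac{3 o^{2}}{2} - \frac{\left(6 + o^{2}\right)^{2}}{2}\right) o = o \left(-10 - \frac{3 o^{2}}{2} - \frac{\left(6 + o^{2}\right)^{2}}{2}\right)$)
$r{\left(-55 \right)} - 43754 = \frac{1}{2} \left(-55\right) \left(-56 - \left(-55\right)^{4} - 15 \left(-55\right)^{2}\right) - 43754 = \frac{1}{2} \left(-55\right) \left(-56 - 9150625 - 45375\right) - 43754 = \frac{1}{2} \left(-55\right) \left(-9196056\right) - 43754 = 252891540 - 43754 = 252847786$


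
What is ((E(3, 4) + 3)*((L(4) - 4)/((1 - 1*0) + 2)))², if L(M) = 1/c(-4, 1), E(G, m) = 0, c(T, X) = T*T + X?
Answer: 4489/289 ≈ 15.533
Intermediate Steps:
c(T, X) = X + T² (c(T, X) = T² + X = X + T²)
L(M) = 1/17 (L(M) = 1/(1 + (-4)²) = 1/(1 + 16) = 1/17)
((E(3, 4) + 3)*((L(4) - 4)/((1 - 1*0) + 2)))² = ((0 + 3)*((1/17 - 4)/((1 - 1*0) + 2)))² = (3*(-67/(17*((1 + 0) + 2))))² = (3*(-67/(17*(1 + 2))))² = (3*(-67/17/3))² = (3*(-67/17*⅓))² = (3*(-67/51))² = (-67/17)² = 4489/289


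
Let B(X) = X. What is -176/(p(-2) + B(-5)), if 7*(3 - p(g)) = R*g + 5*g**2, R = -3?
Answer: 154/5 ≈ 30.800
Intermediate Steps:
p(g) = 3 - 5*g**2/7 + 3*g/7 (p(g) = 3 - (-3*g + 5*g**2)/7 = 3 + (-5*g**2/7 + 3*g/7) = 3 - 5*g**2/7 + 3*g/7)
-176/(p(-2) + B(-5)) = -176/((3 - 5/7*(-2)**2 + (3/7)*(-2)) - 5) = -176/((3 - 5/7*4 - 6/7) - 5) = -176/((3 - 20/7 - 6/7) - 5) = -176/(-5/7 - 5) = -176/(-40/7) = -176*(-7/40) = 154/5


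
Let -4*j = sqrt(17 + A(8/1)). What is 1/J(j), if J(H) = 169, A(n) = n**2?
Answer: 1/169 ≈ 0.0059172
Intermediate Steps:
j = -9/4 (j = -sqrt(17 + (8/1)**2)/4 = -sqrt(17 + (8*1)**2)/4 = -sqrt(17 + 8**2)/4 = -sqrt(17 + 64)/4 = -sqrt(81)/4 = -1/4*9 = -9/4 ≈ -2.2500)
1/J(j) = 1/169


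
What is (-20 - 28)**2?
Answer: 2304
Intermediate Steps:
(-20 - 28)**2 = (-48)**2 = 2304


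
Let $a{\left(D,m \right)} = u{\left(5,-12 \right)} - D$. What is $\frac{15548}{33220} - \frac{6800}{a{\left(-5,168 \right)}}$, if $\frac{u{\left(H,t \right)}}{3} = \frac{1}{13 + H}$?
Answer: $- \frac{338723503}{257455} \approx -1315.7$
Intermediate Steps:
$u{\left(H,t \right)} = \frac{3}{13 + H}$
$a{\left(D,m \right)} = \frac{1}{6} - D$ ($a{\left(D,m \right)} = \frac{3}{13 + 5} - D = \frac{3}{18} - D = 3 \cdot \frac{1}{18} - D = \frac{1}{6} - D$)
$\frac{15548}{33220} - \frac{6800}{a{\left(-5,168 \right)}} = \frac{15548}{33220} - \frac{6800}{\frac{1}{6} - -5} = 15548 \cdot \frac{1}{33220} - \frac{6800}{\frac{1}{6} + 5} = \frac{3887}{8305} - \frac{6800}{\frac{31}{6}} = \frac{3887}{8305} - \frac{40800}{31} = - \frac{338723503}{257455}$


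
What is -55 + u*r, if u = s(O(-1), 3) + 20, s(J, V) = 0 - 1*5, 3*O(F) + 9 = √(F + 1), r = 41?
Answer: 560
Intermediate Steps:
O(F) = -3 + √(1 + F)/3 (O(F) = -3 + √(F + 1)/3 = -3 + √(1 + F)/3)
s(J, V) = -5 (s(J, V) = 0 - 5 = -5)
u = 15 (u = -5 + 20 = 15)
-55 + u*r = -55 + 15*41 = -55 + 615 = 560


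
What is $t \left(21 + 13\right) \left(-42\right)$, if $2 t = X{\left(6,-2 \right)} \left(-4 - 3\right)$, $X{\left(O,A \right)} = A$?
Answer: $-9996$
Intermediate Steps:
$t = 7$ ($t = \frac{\left(-2\right) \left(-4 - 3\right)}{2} = \frac{\left(-2\right) \left(-7\right)}{2} = \frac{1}{2} \cdot 14 = 7$)
$t \left(21 + 13\right) \left(-42\right) = 7 \left(21 + 13\right) \left(-42\right) = 7 \cdot 34 \left(-42\right) = 238 \left(-42\right) = -9996$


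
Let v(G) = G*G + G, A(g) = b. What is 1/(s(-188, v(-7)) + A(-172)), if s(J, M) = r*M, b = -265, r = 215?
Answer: 1/8765 ≈ 0.00011409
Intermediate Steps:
A(g) = -265
v(G) = G + G**2 (v(G) = G**2 + G = G + G**2)
s(J, M) = 215*M
1/(s(-188, v(-7)) + A(-172)) = 1/(215*(-7*(1 - 7)) - 265) = 1/(215*(-7*(-6)) - 265) = 1/(215*42 - 265) = 1/(9030 - 265) = 1/8765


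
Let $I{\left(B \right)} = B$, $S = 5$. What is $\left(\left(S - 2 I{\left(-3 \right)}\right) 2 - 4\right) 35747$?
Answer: $643446$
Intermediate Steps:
$\left(\left(S - 2 I{\left(-3 \right)}\right) 2 - 4\right) 35747 = \left(\left(5 - -6\right) 2 - 4\right) 35747 = \left(\left(5 + 6\right) 2 - 4\right) 35747 = \left(11 \cdot 2 - 4\right) 35747 = \left(22 - 4\right) 35747 = 18 \cdot 35747 = 643446$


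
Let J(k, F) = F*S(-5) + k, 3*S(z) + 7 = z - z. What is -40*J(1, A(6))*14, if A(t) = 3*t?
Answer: 22960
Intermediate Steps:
S(z) = -7/3 (S(z) = -7/3 + (z - z)/3 = -7/3 + (1/3)*0 = -7/3 + 0 = -7/3)
J(k, F) = k - 7*F/3 (J(k, F) = F*(-7/3) + k = -7*F/3 + k = k - 7*F/3)
-40*J(1, A(6))*14 = -40*(1 - 7*6)*14 = -40*(1 - 7/3*18)*14 = -40*(1 - 42)*14 = -40*(-41)*14 = 1640*14 = 22960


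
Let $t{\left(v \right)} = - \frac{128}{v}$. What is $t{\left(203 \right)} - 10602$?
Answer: $- \frac{2152334}{203} \approx -10603.0$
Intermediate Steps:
$t{\left(203 \right)} - 10602 = - \frac{128}{203} - 10602 = - \frac{2152334}{203}$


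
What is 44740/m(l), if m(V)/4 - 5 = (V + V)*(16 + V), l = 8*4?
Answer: 11185/3077 ≈ 3.6350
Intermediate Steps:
l = 32
m(V) = 20 + 8*V*(16 + V) (m(V) = 20 + 4*((V + V)*(16 + V)) = 20 + 4*((2*V)*(16 + V)) = 20 + 4*(2*V*(16 + V)) = 20 + 8*V*(16 + V))
44740/m(l) = 44740/(20 + 8*32² + 128*32) = 44740/(20 + 8*1024 + 4096) = 44740/(20 + 8192 + 4096) = 44740/12308 = 44740*(1/12308) = 11185/3077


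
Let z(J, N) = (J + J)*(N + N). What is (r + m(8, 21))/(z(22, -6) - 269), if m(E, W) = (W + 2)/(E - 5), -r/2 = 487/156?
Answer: -37/20722 ≈ -0.0017855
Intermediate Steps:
r = -487/78 (r = -974/156 = -2*487/156 = -487/78 ≈ -6.2436)
z(J, N) = 4*J*N (z(J, N) = (2*J)*(2*N) = 4*J*N)
m(E, W) = (2 + W)/(-5 + E)
(r + m(8, 21))/(z(22, -6) - 269) = (-487/78 + (2 + 21)/(-5 + 8))/(4*22*(-6) - 269) = (-487/78 + 23/3)/(-528 - 269) = (-487/78 + (1/3)*23)/(-797) = (-487/78 + 23/3)*(-1/797) = (37/26)*(-1/797) = -37/20722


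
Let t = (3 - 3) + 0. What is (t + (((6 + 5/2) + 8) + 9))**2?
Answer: 2601/4 ≈ 650.25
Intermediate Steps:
t = 0 (t = 0 + 0 = 0)
(t + (((6 + 5/2) + 8) + 9))**2 = (0 + (((6 + 5/2) + 8) + 9))**2 = (0 + ((17/2 + 8) + 9))**2 = (0 + (33/2 + 9))**2 = (0 + 51/2)**2 = (51/2)**2 = 2601/4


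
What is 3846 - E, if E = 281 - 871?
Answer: 4436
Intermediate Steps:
E = -590
3846 - E = 3846 - 1*(-590) = 3846 + 590 = 4436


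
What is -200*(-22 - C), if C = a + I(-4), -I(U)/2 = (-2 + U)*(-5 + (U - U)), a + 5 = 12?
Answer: -6200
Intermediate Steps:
a = 7 (a = -5 + 12 = 7)
I(U) = -20 + 10*U (I(U) = -2*(-2 + U)*(-5 + (U - U)) = -2*(-2 + U)*(-5 + 0) = -2*(-2 + U)*(-5) = -2*(10 - 5*U) = -20 + 10*U)
C = -53 (C = 7 + (-20 + 10*(-4)) = 7 + (-20 - 40) = 7 - 60 = -53)
-200*(-22 - C) = -200*(-22 - 1*(-53)) = -200*(-22 + 53) = -200*31 = -6200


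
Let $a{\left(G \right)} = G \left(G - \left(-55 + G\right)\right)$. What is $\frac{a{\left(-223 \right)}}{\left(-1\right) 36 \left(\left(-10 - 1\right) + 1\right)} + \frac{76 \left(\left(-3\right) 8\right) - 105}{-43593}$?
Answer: $- \frac{35598247}{1046232} \approx -34.025$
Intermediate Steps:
$a{\left(G \right)} = 55 G$ ($a{\left(G \right)} = G 55 = 55 G$)
$\frac{a{\left(-223 \right)}}{\left(-1\right) 36 \left(\left(-10 - 1\right) + 1\right)} + \frac{76 \left(\left(-3\right) 8\right) - 105}{-43593} = \frac{55 \left(-223\right)}{\left(-1\right) 36 \left(\left(-10 - 1\right) + 1\right)} + \frac{76 \left(\left(-3\right) 8\right) - 105}{-43593} = - \frac{12265}{\left(-36\right) \left(-11 + 1\right)} + \left(76 \left(-24\right) - 105\right) \left(- \frac{1}{43593}\right) = - \frac{12265}{\left(-36\right) \left(-10\right)} + \left(-1824 - 105\right) \left(- \frac{1}{43593}\right) = - \frac{12265}{360} - - \frac{643}{14531} = \left(-12265\right) \frac{1}{360} + \frac{643}{14531} = - \frac{2453}{72} + \frac{643}{14531} = - \frac{35598247}{1046232}$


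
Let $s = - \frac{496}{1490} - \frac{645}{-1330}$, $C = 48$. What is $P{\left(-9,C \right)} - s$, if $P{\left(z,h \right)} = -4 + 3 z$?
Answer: $- \frac{6173407}{198170} \approx -31.152$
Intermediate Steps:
$s = \frac{30137}{198170}$ ($s = \left(-496\right) \frac{1}{1490} - - \frac{129}{266} = - \frac{248}{745} + \frac{129}{266} = \frac{30137}{198170} \approx 0.15208$)
$P{\left(-9,C \right)} - s = \left(-4 + 3 \left(-9\right)\right) - \frac{30137}{198170} = \left(-4 - 27\right) - \frac{30137}{198170} = -31 - \frac{30137}{198170} = - \frac{6173407}{198170}$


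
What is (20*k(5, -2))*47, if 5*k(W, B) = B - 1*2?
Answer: -752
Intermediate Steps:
k(W, B) = -⅖ + B/5 (k(W, B) = (B - 1*2)/5 = (B - 2)/5 = (-2 + B)/5 = -⅖ + B/5)
(20*k(5, -2))*47 = (20*(-⅖ + (⅕)*(-2)))*47 = (20*(-⅖ - ⅖))*47 = (20*(-⅘))*47 = -16*47 = -752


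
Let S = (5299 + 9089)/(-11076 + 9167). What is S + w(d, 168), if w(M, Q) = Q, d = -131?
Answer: 306324/1909 ≈ 160.46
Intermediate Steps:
S = -14388/1909 (S = 14388/(-1909) = 14388*(-1/1909) = -14388/1909 ≈ -7.5369)
S + w(d, 168) = -14388/1909 + 168 = 306324/1909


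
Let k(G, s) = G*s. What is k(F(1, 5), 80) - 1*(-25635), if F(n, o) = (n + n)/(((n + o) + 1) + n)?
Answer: 25655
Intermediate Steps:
F(n, o) = 2*n/(1 + o + 2*n) (F(n, o) = (2*n)/((1 + n + o) + n) = (2*n)/(1 + o + 2*n) = 2*n/(1 + o + 2*n))
k(F(1, 5), 80) - 1*(-25635) = (2*1/(1 + 5 + 2*1))*80 - 1*(-25635) = (2*1/(1 + 5 + 2))*80 + 25635 = (2*1/8)*80 + 25635 = (2*1*(⅛))*80 + 25635 = (¼)*80 + 25635 = 20 + 25635 = 25655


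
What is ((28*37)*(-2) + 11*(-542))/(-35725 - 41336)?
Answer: 2678/25687 ≈ 0.10426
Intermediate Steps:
((28*37)*(-2) + 11*(-542))/(-35725 - 41336) = (1036*(-2) - 5962)/(-77061) = (-2072 - 5962)*(-1/77061) = -8034*(-1/77061) = 2678/25687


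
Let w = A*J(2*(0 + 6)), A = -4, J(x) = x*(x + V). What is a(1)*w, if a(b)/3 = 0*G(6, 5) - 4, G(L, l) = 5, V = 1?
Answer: 7488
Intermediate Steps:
a(b) = -12 (a(b) = 3*(0*5 - 4) = 3*(0 - 4) = 3*(-4) = -12)
J(x) = x*(1 + x) (J(x) = x*(x + 1) = x*(1 + x))
w = -624 (w = -4*2*(0 + 6)*(1 + 2*(0 + 6)) = -4*2*6*(1 + 2*6) = -48*(1 + 12) = -48*13 = -4*156 = -624)
a(1)*w = -12*(-624) = 7488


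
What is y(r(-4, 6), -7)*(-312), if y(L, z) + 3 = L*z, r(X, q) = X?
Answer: -7800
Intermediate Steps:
y(L, z) = -3 + L*z
y(r(-4, 6), -7)*(-312) = (-3 - 4*(-7))*(-312) = (-3 + 28)*(-312) = 25*(-312) = -7800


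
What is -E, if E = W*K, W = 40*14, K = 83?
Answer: -46480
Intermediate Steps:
W = 560
E = 46480 (E = 560*83 = 46480)
-E = -1*46480 = -46480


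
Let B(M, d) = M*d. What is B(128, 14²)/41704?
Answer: 3136/5213 ≈ 0.60157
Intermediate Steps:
B(128, 14²)/41704 = (128*14²)/41704 = (128*196)*(1/41704) = 25088*(1/41704) = 3136/5213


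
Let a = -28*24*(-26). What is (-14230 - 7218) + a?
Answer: -3976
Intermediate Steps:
a = 17472 (a = -672*(-26) = 17472)
(-14230 - 7218) + a = (-14230 - 7218) + 17472 = -21448 + 17472 = -3976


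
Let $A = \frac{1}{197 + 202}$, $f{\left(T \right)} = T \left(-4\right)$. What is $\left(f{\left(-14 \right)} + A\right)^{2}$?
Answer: $\frac{499299025}{159201} \approx 3136.3$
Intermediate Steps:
$f{\left(T \right)} = - 4 T$
$A = \frac{1}{399} \approx 0.0025063$
$\left(f{\left(-14 \right)} + A\right)^{2} = \left(\left(-4\right) \left(-14\right) + \frac{1}{399}\right)^{2} = \left(56 + \frac{1}{399}\right)^{2} = \left(\frac{22345}{399}\right)^{2} = \frac{499299025}{159201}$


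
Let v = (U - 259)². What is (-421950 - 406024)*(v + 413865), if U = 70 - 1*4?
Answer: -373510663036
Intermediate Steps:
U = 66 (U = 70 - 4 = 66)
v = 37249 (v = (66 - 259)² = (-193)² = 37249)
(-421950 - 406024)*(v + 413865) = (-421950 - 406024)*(37249 + 413865) = -827974*451114 = -373510663036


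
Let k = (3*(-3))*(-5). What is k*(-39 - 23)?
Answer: -2790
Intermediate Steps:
k = 45 (k = -9*(-5) = 45)
k*(-39 - 23) = 45*(-39 - 23) = 45*(-62) = -2790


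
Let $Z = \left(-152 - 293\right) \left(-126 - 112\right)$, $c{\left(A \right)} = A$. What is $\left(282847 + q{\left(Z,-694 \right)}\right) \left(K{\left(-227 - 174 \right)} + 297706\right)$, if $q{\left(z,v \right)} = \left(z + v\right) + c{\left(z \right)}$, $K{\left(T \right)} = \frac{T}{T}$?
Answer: $147059219911$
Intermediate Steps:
$K{\left(T \right)} = 1$
$Z = 105910$ ($Z = \left(-445\right) \left(-238\right) = 105910$)
$q{\left(z,v \right)} = v + 2 z$ ($q{\left(z,v \right)} = \left(z + v\right) + z = \left(v + z\right) + z = v + 2 z$)
$\left(282847 + q{\left(Z,-694 \right)}\right) \left(K{\left(-227 - 174 \right)} + 297706\right) = \left(282847 + \left(-694 + 2 \cdot 105910\right)\right) \left(1 + 297706\right) = \left(282847 + \left(-694 + 211820\right)\right) 297707 = \left(282847 + 211126\right) 297707 = 493973 \cdot 297707 = 147059219911$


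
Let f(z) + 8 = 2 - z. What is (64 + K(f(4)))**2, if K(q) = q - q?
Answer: 4096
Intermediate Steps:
f(z) = -6 - z (f(z) = -8 + (2 - z) = -6 - z)
K(q) = 0
(64 + K(f(4)))**2 = (64 + 0)**2 = 64**2 = 4096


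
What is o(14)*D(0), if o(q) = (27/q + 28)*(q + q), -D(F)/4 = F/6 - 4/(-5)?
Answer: -13408/5 ≈ -2681.6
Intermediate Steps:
D(F) = -16/5 - 2*F/3 (D(F) = -4*(F/6 - 4/(-5)) = -4*(F*(1/6) - 4*(-1/5)) = -4*(F/6 + 4/5) = -4*(4/5 + F/6) = -16/5 - 2*F/3)
o(q) = 2*q*(28 + 27/q) (o(q) = (28 + 27/q)*(2*q) = 2*q*(28 + 27/q))
o(14)*D(0) = (54 + 56*14)*(-16/5 - 2/3*0) = (54 + 784)*(-16/5 + 0) = 838*(-16/5) = -13408/5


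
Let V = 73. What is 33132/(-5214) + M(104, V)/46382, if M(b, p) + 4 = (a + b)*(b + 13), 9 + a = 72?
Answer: -21740499/3664178 ≈ -5.9333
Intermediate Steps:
a = 63 (a = -9 + 72 = 63)
M(b, p) = -4 + (13 + b)*(63 + b) (M(b, p) = -4 + (63 + b)*(b + 13) = -4 + (63 + b)*(13 + b) = -4 + (13 + b)*(63 + b))
33132/(-5214) + M(104, V)/46382 = 33132/(-5214) + (815 + 104² + 76*104)/46382 = 33132*(-1/5214) + (815 + 10816 + 7904)*(1/46382) = -502/79 + 19535*(1/46382) = -502/79 + 19535/46382 = -21740499/3664178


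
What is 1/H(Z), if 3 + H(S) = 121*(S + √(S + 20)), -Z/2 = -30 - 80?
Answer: 26617/704950849 - 484*√15/704950849 ≈ 3.5098e-5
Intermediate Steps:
Z = 220 (Z = -2*(-30 - 80) = -2*(-110) = 220)
H(S) = -3 + 121*S + 121*√(20 + S) (H(S) = -3 + 121*(S + √(S + 20)) = -3 + 121*(S + √(20 + S)) = -3 + (121*S + 121*√(20 + S)) = -3 + 121*S + 121*√(20 + S))
1/H(Z) = 1/(-3 + 121*220 + 121*√(20 + 220)) = 1/(-3 + 26620 + 121*√240) = 1/(-3 + 26620 + 121*(4*√15)) = 1/(-3 + 26620 + 484*√15) = 1/(26617 + 484*√15)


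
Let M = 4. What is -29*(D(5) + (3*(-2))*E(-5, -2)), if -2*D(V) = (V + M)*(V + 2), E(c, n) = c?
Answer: 87/2 ≈ 43.500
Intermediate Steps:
D(V) = -(2 + V)*(4 + V)/2 (D(V) = -(V + 4)*(V + 2)/2 = -(4 + V)*(2 + V)/2 = -(2 + V)*(4 + V)/2)
-29*(D(5) + (3*(-2))*E(-5, -2)) = -29*((-4 - 3*5 - 1/2*5**2) + (3*(-2))*(-5)) = -29*((-4 - 15 - 1/2*25) - 6*(-5)) = -29*((-4 - 15 - 25/2) + 30) = -29*(-63/2 + 30) = -29*(-3/2) = 87/2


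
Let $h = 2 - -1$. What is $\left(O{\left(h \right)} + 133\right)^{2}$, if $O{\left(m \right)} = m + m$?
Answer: $19321$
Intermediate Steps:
$h = 3$ ($h = 2 + 1 = 3$)
$O{\left(m \right)} = 2 m$
$\left(O{\left(h \right)} + 133\right)^{2} = \left(2 \cdot 3 + 133\right)^{2} = \left(6 + 133\right)^{2} = 139^{2} = 19321$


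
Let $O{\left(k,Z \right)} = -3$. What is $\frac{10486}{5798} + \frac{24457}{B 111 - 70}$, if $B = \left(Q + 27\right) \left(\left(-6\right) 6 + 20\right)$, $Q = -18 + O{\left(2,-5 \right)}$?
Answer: $- \frac{14664425}{31094674} \approx -0.47161$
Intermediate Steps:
$Q = -21$ ($Q = -18 - 3 = -21$)
$B = -96$ ($B = \left(-21 + 27\right) \left(\left(-6\right) 6 + 20\right) = 6 \left(-36 + 20\right) = 6 \left(-16\right) = -96$)
$\frac{10486}{5798} + \frac{24457}{B 111 - 70} = \frac{10486}{5798} + \frac{24457}{\left(-96\right) 111 - 70} = 10486 \cdot \frac{1}{5798} + \frac{24457}{-10656 - 70} = \frac{5243}{2899} + \frac{24457}{-10726} = \frac{5243}{2899} + 24457 \left(- \frac{1}{10726}\right) = \frac{5243}{2899} - \frac{24457}{10726} = - \frac{14664425}{31094674}$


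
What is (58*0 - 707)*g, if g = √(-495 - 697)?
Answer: -1414*I*√298 ≈ -24409.0*I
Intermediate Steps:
g = 2*I*√298 (g = √(-1192) = 2*I*√298 ≈ 34.525*I)
(58*0 - 707)*g = (58*0 - 707)*(2*I*√298) = (0 - 707)*(2*I*√298) = -1414*I*√298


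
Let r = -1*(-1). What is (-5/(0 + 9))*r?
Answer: -5/9 ≈ -0.55556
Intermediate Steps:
r = 1
(-5/(0 + 9))*r = (-5/(0 + 9))*1 = (-5/9)*1 = ((⅑)*(-5))*1 = -5/9*1 = -5/9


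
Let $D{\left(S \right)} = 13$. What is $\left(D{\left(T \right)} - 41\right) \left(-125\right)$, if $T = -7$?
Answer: $3500$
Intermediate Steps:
$\left(D{\left(T \right)} - 41\right) \left(-125\right) = \left(13 - 41\right) \left(-125\right) = \left(-28\right) \left(-125\right) = 3500$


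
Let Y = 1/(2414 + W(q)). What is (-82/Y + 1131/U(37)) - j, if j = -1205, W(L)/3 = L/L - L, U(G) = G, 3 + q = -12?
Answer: -7423992/37 ≈ -2.0065e+5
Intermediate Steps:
q = -15 (q = -3 - 12 = -15)
W(L) = 3 - 3*L (W(L) = 3*(L/L - L) = 3*(1 - L) = 3 - 3*L)
Y = 1/2462 (Y = 1/(2414 + (3 - 3*(-15))) = 1/(2414 + (3 + 45)) = 1/(2414 + 48) = 1/2462 ≈ 0.00040617)
(-82/Y + 1131/U(37)) - j = (-82/1/2462 + 1131/37) - 1*(-1205) = (-82*2462 + 1131*(1/37)) + 1205 = (-201884 + 1131/37) + 1205 = -7468577/37 + 1205 = -7423992/37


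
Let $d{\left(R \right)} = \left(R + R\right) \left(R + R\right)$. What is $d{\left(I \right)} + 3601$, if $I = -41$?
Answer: $10325$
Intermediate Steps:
$d{\left(R \right)} = 4 R^{2}$ ($d{\left(R \right)} = 2 R 2 R = 4 R^{2}$)
$d{\left(I \right)} + 3601 = 4 \left(-41\right)^{2} + 3601 = 4 \cdot 1681 + 3601 = 6724 + 3601 = 10325$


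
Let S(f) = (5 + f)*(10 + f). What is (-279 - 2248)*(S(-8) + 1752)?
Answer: -4412142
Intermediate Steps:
(-279 - 2248)*(S(-8) + 1752) = (-279 - 2248)*((50 + (-8)² + 15*(-8)) + 1752) = -2527*((50 + 64 - 120) + 1752) = -2527*(-6 + 1752) = -2527*1746 = -4412142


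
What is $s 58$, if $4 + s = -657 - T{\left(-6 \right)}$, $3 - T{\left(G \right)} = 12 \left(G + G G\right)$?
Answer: $-17632$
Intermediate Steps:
$T{\left(G \right)} = 3 - 12 G - 12 G^{2}$ ($T{\left(G \right)} = 3 - 12 \left(G + G G\right) = 3 - 12 \left(G + G^{2}\right) = 3 - \left(12 G + 12 G^{2}\right) = 3 - 12 G - 12 G^{2}$)
$s = -304$ ($s = -4 - \left(660 - 432 + 72\right) = -4 - \left(732 - 432\right) = -4 - 300 = -304$)
$s 58 = \left(-304\right) 58 = -17632$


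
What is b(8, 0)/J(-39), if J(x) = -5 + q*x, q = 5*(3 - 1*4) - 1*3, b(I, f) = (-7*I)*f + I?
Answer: 8/307 ≈ 0.026059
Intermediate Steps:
b(I, f) = I - 7*I*f (b(I, f) = -7*I*f + I = I - 7*I*f)
q = -8 (q = 5*(3 - 4) - 3 = 5*(-1) - 3 = -5 - 3 = -8)
J(x) = -5 - 8*x
b(8, 0)/J(-39) = (8*(1 - 7*0))/(-5 - 8*(-39)) = (8*(1 + 0))/(-5 + 312) = (8*1)/307 = 8*(1/307) = 8/307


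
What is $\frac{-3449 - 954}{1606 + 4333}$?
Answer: $- \frac{4403}{5939} \approx -0.74137$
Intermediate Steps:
$\frac{-3449 - 954}{1606 + 4333} = - \frac{4403}{5939}$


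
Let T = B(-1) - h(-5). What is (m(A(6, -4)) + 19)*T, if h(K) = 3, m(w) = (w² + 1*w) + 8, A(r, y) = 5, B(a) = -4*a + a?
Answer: 0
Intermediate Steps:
B(a) = -3*a
m(w) = 8 + w + w² (m(w) = (w² + w) + 8 = (w + w²) + 8 = 8 + w + w²)
T = 0 (T = -3*(-1) - 1*3 = 3 - 3 = 0)
(m(A(6, -4)) + 19)*T = ((8 + 5 + 5²) + 19)*0 = ((8 + 5 + 25) + 19)*0 = (38 + 19)*0 = 57*0 = 0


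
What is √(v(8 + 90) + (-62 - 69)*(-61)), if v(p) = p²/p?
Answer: √8089 ≈ 89.939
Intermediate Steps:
v(p) = p
√(v(8 + 90) + (-62 - 69)*(-61)) = √((8 + 90) + (-62 - 69)*(-61)) = √(98 - 131*(-61)) = √(98 + 7991) = √8089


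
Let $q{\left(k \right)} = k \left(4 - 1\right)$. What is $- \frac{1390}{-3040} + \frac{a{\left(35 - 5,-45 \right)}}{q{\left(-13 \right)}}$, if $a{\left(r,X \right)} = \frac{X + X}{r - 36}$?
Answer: $\frac{287}{3952} \approx 0.072621$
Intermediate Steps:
$q{\left(k \right)} = 3 k$ ($q{\left(k \right)} = k 3 = 3 k$)
$a{\left(r,X \right)} = \frac{2 X}{-36 + r}$
$- \frac{1390}{-3040} + \frac{a{\left(35 - 5,-45 \right)}}{q{\left(-13 \right)}} = - \frac{1390}{-3040} + \frac{2 \left(-45\right) \frac{1}{-36 + \left(35 - 5\right)}}{3 \left(-13\right)} = \left(-1390\right) \left(- \frac{1}{3040}\right) + \frac{2 \left(-45\right) \frac{1}{-36 + \left(35 - 5\right)}}{-39} = \frac{139}{304} + 2 \left(-45\right) \frac{1}{-36 + 30} \left(- \frac{1}{39}\right) = \frac{139}{304} + 2 \left(-45\right) \frac{1}{-6} \left(- \frac{1}{39}\right) = \frac{139}{304} + 2 \left(-45\right) \left(- \frac{1}{6}\right) \left(- \frac{1}{39}\right) = \frac{139}{304} + 15 \left(- \frac{1}{39}\right) = \frac{139}{304} - \frac{5}{13} = \frac{287}{3952}$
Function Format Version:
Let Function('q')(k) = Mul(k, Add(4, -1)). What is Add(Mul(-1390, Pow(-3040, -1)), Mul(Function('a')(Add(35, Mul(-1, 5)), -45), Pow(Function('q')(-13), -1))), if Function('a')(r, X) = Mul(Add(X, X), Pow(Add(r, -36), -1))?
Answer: Rational(287, 3952) ≈ 0.072621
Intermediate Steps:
Function('q')(k) = Mul(3, k) (Function('q')(k) = Mul(k, 3) = Mul(3, k))
Function('a')(r, X) = Mul(2, X, Pow(Add(-36, r), -1)) (Function('a')(r, X) = Mul(Mul(2, X), Pow(Add(-36, r), -1)) = Mul(2, X, Pow(Add(-36, r), -1)))
Add(Mul(-1390, Pow(-3040, -1)), Mul(Function('a')(Add(35, Mul(-1, 5)), -45), Pow(Function('q')(-13), -1))) = Add(Mul(-1390, Pow(-3040, -1)), Mul(Mul(2, -45, Pow(Add(-36, Add(35, Mul(-1, 5))), -1)), Pow(Mul(3, -13), -1))) = Add(Mul(-1390, Rational(-1, 3040)), Mul(Mul(2, -45, Pow(Add(-36, Add(35, -5)), -1)), Pow(-39, -1))) = Add(Rational(139, 304), Mul(Mul(2, -45, Pow(Add(-36, 30), -1)), Rational(-1, 39))) = Add(Rational(139, 304), Mul(Mul(2, -45, Pow(-6, -1)), Rational(-1, 39))) = Add(Rational(139, 304), Mul(Mul(2, -45, Rational(-1, 6)), Rational(-1, 39))) = Add(Rational(139, 304), Mul(15, Rational(-1, 39))) = Add(Rational(139, 304), Rational(-5, 13)) = Rational(287, 3952)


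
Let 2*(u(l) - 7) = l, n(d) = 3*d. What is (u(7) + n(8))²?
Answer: 4761/4 ≈ 1190.3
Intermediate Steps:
u(l) = 7 + l/2
(u(7) + n(8))² = ((7 + (½)*7) + 3*8)² = ((7 + 7/2) + 24)² = (21/2 + 24)² = (69/2)² = 4761/4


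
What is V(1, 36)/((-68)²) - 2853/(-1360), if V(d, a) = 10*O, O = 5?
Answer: 48751/23120 ≈ 2.1086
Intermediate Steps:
V(d, a) = 50 (V(d, a) = 10*5 = 50)
V(1, 36)/((-68)²) - 2853/(-1360) = 50/((-68)²) - 2853/(-1360) = 50/4624 - 2853*(-1/1360) = 50*(1/4624) + 2853/1360 = 25/2312 + 2853/1360 = 48751/23120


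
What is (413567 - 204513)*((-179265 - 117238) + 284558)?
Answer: -2497150030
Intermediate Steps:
(413567 - 204513)*((-179265 - 117238) + 284558) = 209054*(-296503 + 284558) = 209054*(-11945) = -2497150030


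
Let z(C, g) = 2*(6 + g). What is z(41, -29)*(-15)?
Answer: 690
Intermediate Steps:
z(C, g) = 12 + 2*g
z(41, -29)*(-15) = (12 + 2*(-29))*(-15) = (12 - 58)*(-15) = -46*(-15) = 690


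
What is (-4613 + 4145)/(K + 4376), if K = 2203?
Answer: -52/731 ≈ -0.071135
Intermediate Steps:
(-4613 + 4145)/(K + 4376) = (-4613 + 4145)/(2203 + 4376) = -468/6579 = -468*1/6579 = -52/731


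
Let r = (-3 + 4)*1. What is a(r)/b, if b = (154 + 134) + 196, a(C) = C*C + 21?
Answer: 1/22 ≈ 0.045455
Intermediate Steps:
r = 1 (r = 1*1 = 1)
a(C) = 21 + C² (a(C) = C² + 21 = 21 + C²)
b = 484 (b = 288 + 196 = 484)
a(r)/b = (21 + 1²)/484 = (21 + 1)*(1/484) = 22*(1/484) = 1/22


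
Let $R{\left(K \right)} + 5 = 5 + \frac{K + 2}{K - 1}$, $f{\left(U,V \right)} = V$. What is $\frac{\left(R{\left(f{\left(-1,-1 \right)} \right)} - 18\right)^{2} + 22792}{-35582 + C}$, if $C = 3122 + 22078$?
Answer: $- \frac{92537}{41528} \approx -2.2283$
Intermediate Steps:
$C = 25200$
$R{\left(K \right)} = \frac{2 + K}{-1 + K}$ ($R{\left(K \right)} = -5 + \left(5 + \frac{K + 2}{K - 1}\right) = -5 + \left(5 + \frac{2 + K}{-1 + K}\right) = \frac{2 + K}{-1 + K}$)
$\frac{\left(R{\left(f{\left(-1,-1 \right)} \right)} - 18\right)^{2} + 22792}{-35582 + C} = \frac{\left(\frac{2 - 1}{-1 - 1} - 18\right)^{2} + 22792}{-35582 + 25200} = \frac{\left(\frac{1}{-2} \cdot 1 - 18\right)^{2} + 22792}{-10382} = \left(\left(\left(- \frac{1}{2}\right) 1 - 18\right)^{2} + 22792\right) \left(- \frac{1}{10382}\right) = \left(\left(- \frac{1}{2} - 18\right)^{2} + 22792\right) \left(- \frac{1}{10382}\right) = \left(\left(- \frac{37}{2}\right)^{2} + 22792\right) \left(- \frac{1}{10382}\right) = \left(\frac{1369}{4} + 22792\right) \left(- \frac{1}{10382}\right) = \frac{92537}{4} \left(- \frac{1}{10382}\right) = - \frac{92537}{41528}$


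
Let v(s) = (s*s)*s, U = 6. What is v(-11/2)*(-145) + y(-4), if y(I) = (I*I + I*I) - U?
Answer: 193203/8 ≈ 24150.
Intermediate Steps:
y(I) = -6 + 2*I² (y(I) = (I*I + I*I) - 1*6 = (I² + I²) - 6 = 2*I² - 6 = -6 + 2*I²)
v(s) = s³ (v(s) = s²*s = s³)
v(-11/2)*(-145) + y(-4) = (-11/2)³*(-145) + (-6 + 2*(-4)²) = (-11*½)³*(-145) + (-6 + 2*16) = (-11/2)³*(-145) + (-6 + 32) = -1331/8*(-145) + 26 = 192995/8 + 26 = 193203/8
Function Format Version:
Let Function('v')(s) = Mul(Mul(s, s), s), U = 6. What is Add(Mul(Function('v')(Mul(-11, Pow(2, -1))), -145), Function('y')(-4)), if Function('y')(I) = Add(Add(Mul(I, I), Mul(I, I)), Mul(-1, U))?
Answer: Rational(193203, 8) ≈ 24150.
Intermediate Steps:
Function('y')(I) = Add(-6, Mul(2, Pow(I, 2))) (Function('y')(I) = Add(Add(Mul(I, I), Mul(I, I)), Mul(-1, 6)) = Add(Add(Pow(I, 2), Pow(I, 2)), -6) = Add(Mul(2, Pow(I, 2)), -6) = Add(-6, Mul(2, Pow(I, 2))))
Function('v')(s) = Pow(s, 3) (Function('v')(s) = Mul(Pow(s, 2), s) = Pow(s, 3))
Add(Mul(Function('v')(Mul(-11, Pow(2, -1))), -145), Function('y')(-4)) = Add(Mul(Pow(Mul(-11, Pow(2, -1)), 3), -145), Add(-6, Mul(2, Pow(-4, 2)))) = Add(Mul(Pow(Mul(-11, Rational(1, 2)), 3), -145), Add(-6, Mul(2, 16))) = Add(Mul(Pow(Rational(-11, 2), 3), -145), Add(-6, 32)) = Add(Mul(Rational(-1331, 8), -145), 26) = Add(Rational(192995, 8), 26) = Rational(193203, 8)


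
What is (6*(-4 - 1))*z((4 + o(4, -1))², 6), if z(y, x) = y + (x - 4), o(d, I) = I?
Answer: -330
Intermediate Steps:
z(y, x) = -4 + x + y (z(y, x) = y + (-4 + x) = -4 + x + y)
(6*(-4 - 1))*z((4 + o(4, -1))², 6) = (6*(-4 - 1))*(-4 + 6 + (4 - 1)²) = (6*(-5))*(-4 + 6 + 3²) = -30*(-4 + 6 + 9) = -30*11 = -330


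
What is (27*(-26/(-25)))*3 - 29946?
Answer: -746544/25 ≈ -29862.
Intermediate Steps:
(27*(-26/(-25)))*3 - 29946 = (27*(-26*(-1/25)))*3 - 29946 = (27*(26/25))*3 - 29946 = (702/25)*3 - 29946 = 2106/25 - 29946 = -746544/25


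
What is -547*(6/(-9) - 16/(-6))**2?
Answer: -2188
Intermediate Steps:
-547*(6/(-9) - 16/(-6))**2 = -547*(6*(-1/9) - 16*(-1/6))**2 = -547*(-2/3 + 8/3)**2 = -547*2**2 = -547*4 = -2188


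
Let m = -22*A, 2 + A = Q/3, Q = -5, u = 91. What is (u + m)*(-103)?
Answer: -53045/3 ≈ -17682.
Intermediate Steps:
A = -11/3 (A = -2 - 5/3 = -11/3 ≈ -3.6667)
m = 242/3 (m = -22*(-11/3) = 242/3 ≈ 80.667)
(u + m)*(-103) = (91 + 242/3)*(-103) = (515/3)*(-103) = -53045/3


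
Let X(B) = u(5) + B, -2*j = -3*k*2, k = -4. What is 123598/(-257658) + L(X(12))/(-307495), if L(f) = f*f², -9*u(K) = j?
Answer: -34754860709/71305692039 ≈ -0.48741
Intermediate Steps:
j = -12 (j = -(-3*(-4))*2/2 = -6*2 = -½*24 = -12)
u(K) = 4/3 (u(K) = -⅑*(-12) = 4/3)
X(B) = 4/3 + B
L(f) = f³
123598/(-257658) + L(X(12))/(-307495) = 123598/(-257658) + (4/3 + 12)³/(-307495) = 123598*(-1/257658) + (40/3)³*(-1/307495) = -61799/128829 + (64000/27)*(-1/307495) = -61799/128829 - 12800/1660473 = -34754860709/71305692039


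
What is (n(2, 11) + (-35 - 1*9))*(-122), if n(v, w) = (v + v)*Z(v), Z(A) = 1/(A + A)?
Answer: 5246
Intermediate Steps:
Z(A) = 1/(2*A)
n(v, w) = 1 (n(v, w) = (v + v)*(1/(2*v)) = (2*v)*(1/(2*v)) = 1)
(n(2, 11) + (-35 - 1*9))*(-122) = (1 + (-35 - 1*9))*(-122) = (1 + (-35 - 9))*(-122) = (1 - 44)*(-122) = -43*(-122) = 5246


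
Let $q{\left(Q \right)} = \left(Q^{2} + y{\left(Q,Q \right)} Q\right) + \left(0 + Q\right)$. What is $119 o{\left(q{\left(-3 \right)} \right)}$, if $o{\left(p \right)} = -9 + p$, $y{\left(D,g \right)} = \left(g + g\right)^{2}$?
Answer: $-13209$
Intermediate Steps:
$y{\left(D,g \right)} = 4 g^{2}$ ($y{\left(D,g \right)} = \left(2 g\right)^{2} = 4 g^{2}$)
$q{\left(Q \right)} = Q + Q^{2} + 4 Q^{3}$ ($q{\left(Q \right)} = \left(Q^{2} + 4 Q^{2} Q\right) + \left(0 + Q\right) = \left(Q^{2} + 4 Q^{3}\right) + Q = Q + Q^{2} + 4 Q^{3}$)
$119 o{\left(q{\left(-3 \right)} \right)} = 119 \left(-9 - 3 \left(1 - 3 + 4 \left(-3\right)^{2}\right)\right) = 119 \left(-9 - 3 \left(1 - 3 + 4 \cdot 9\right)\right) = 119 \left(-9 - 3 \left(1 - 3 + 36\right)\right) = 119 \left(-9 - 102\right) = 119 \left(-111\right) = -13209$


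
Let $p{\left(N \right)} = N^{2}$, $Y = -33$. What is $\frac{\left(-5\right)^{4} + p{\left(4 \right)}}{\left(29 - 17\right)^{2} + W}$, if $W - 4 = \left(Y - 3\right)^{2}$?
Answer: $\frac{641}{1444} \approx 0.44391$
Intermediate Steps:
$W = 1300$ ($W = 4 + \left(-33 - 3\right)^{2} = 4 + \left(-36\right)^{2} = 4 + 1296 = 1300$)
$\frac{\left(-5\right)^{4} + p{\left(4 \right)}}{\left(29 - 17\right)^{2} + W} = \frac{\left(-5\right)^{4} + 4^{2}}{\left(29 - 17\right)^{2} + 1300} = \frac{625 + 16}{12^{2} + 1300} = \frac{641}{144 + 1300} = \frac{641}{1444}$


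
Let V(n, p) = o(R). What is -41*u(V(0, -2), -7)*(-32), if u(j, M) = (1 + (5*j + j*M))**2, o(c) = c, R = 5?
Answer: 106272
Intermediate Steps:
V(n, p) = 5
u(j, M) = (1 + 5*j + M*j)**2 (u(j, M) = (1 + (5*j + M*j))**2 = (1 + 5*j + M*j)**2)
-41*u(V(0, -2), -7)*(-32) = -41*(1 + 5*5 - 7*5)**2*(-32) = -41*(1 + 25 - 35)**2*(-32) = -41*(-9)**2*(-32) = -41*81*(-32) = -3321*(-32) = 106272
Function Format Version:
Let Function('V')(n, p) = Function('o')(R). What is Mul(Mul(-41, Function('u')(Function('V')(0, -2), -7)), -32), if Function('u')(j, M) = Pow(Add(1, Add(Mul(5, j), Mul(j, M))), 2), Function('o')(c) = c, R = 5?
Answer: 106272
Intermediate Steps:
Function('V')(n, p) = 5
Function('u')(j, M) = Pow(Add(1, Mul(5, j), Mul(M, j)), 2) (Function('u')(j, M) = Pow(Add(1, Add(Mul(5, j), Mul(M, j))), 2) = Pow(Add(1, Mul(5, j), Mul(M, j)), 2))
Mul(Mul(-41, Function('u')(Function('V')(0, -2), -7)), -32) = Mul(Mul(-41, Pow(Add(1, Mul(5, 5), Mul(-7, 5)), 2)), -32) = Mul(Mul(-41, Pow(Add(1, 25, -35), 2)), -32) = Mul(Mul(-41, Pow(-9, 2)), -32) = Mul(Mul(-41, 81), -32) = Mul(-3321, -32) = 106272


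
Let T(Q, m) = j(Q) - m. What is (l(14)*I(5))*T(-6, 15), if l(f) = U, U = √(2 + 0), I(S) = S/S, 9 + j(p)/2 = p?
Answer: -45*√2 ≈ -63.640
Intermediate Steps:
j(p) = -18 + 2*p
T(Q, m) = -18 - m + 2*Q (T(Q, m) = (-18 + 2*Q) - m = -18 - m + 2*Q)
I(S) = 1
U = √2 ≈ 1.4142
l(f) = √2
(l(14)*I(5))*T(-6, 15) = (√2*1)*(-18 - 1*15 + 2*(-6)) = √2*(-18 - 15 - 12) = √2*(-45) = -45*√2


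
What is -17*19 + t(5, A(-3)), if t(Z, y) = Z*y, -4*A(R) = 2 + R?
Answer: -1287/4 ≈ -321.75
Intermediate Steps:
A(R) = -½ - R/4 (A(R) = -(2 + R)/4 = -½ - R/4)
-17*19 + t(5, A(-3)) = -17*19 + 5*(-½ - ¼*(-3)) = -323 + 5*(-½ + ¾) = -323 + 5*(¼) = -323 + 5/4 = -1287/4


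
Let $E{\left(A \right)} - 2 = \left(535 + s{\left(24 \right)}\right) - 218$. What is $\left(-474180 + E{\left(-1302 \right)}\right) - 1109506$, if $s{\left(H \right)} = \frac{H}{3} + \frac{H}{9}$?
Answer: $- \frac{4750069}{3} \approx -1.5834 \cdot 10^{6}$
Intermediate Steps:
$s{\left(H \right)} = \frac{4 H}{9}$ ($s{\left(H \right)} = H \frac{1}{3} + H \frac{1}{9} = \frac{H}{3} + \frac{H}{9} = \frac{4 H}{9}$)
$E{\left(A \right)} = \frac{989}{3}$ ($E{\left(A \right)} = 2 + \left(\left(535 + \frac{4}{9} \cdot 24\right) - 218\right) = 2 + \left(\left(535 + \frac{32}{3}\right) - 218\right) = 2 + \left(\frac{1637}{3} - 218\right) = 2 + \frac{983}{3} = \frac{989}{3}$)
$\left(-474180 + E{\left(-1302 \right)}\right) - 1109506 = \left(-474180 + \frac{989}{3}\right) - 1109506 = - \frac{1421551}{3} - 1109506 = - \frac{4750069}{3}$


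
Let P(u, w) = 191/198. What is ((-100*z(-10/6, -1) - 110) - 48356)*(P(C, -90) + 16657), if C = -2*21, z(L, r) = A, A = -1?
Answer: -8862470299/11 ≈ -8.0568e+8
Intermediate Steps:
z(L, r) = -1
C = -42
P(u, w) = 191/198 (P(u, w) = 191*(1/198) = 191/198)
((-100*z(-10/6, -1) - 110) - 48356)*(P(C, -90) + 16657) = ((-100*(-1) - 110) - 48356)*(191/198 + 16657) = ((100 - 110) - 48356)*(3298277/198) = (-10 - 48356)*(3298277/198) = -48366*3298277/198 = -8862470299/11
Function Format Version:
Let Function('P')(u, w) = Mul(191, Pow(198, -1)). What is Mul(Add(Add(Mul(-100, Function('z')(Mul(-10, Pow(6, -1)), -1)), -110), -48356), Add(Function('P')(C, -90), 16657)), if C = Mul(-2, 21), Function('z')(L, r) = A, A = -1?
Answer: Rational(-8862470299, 11) ≈ -8.0568e+8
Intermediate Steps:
Function('z')(L, r) = -1
C = -42
Function('P')(u, w) = Rational(191, 198) (Function('P')(u, w) = Mul(191, Rational(1, 198)) = Rational(191, 198))
Mul(Add(Add(Mul(-100, Function('z')(Mul(-10, Pow(6, -1)), -1)), -110), -48356), Add(Function('P')(C, -90), 16657)) = Mul(Add(Add(Mul(-100, -1), -110), -48356), Add(Rational(191, 198), 16657)) = Mul(Add(Add(100, -110), -48356), Rational(3298277, 198)) = Mul(Add(-10, -48356), Rational(3298277, 198)) = Mul(-48366, Rational(3298277, 198)) = Rational(-8862470299, 11)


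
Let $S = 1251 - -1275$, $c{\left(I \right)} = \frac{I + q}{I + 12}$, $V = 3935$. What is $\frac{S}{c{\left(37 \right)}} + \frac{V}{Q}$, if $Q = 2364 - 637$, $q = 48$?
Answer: $\frac{214092173}{146795} \approx 1458.4$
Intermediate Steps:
$c{\left(I \right)} = \frac{48 + I}{12 + I}$ ($c{\left(I \right)} = \frac{I + 48}{I + 12} = \frac{48 + I}{12 + I}$)
$Q = 1727$ ($Q = 2364 - 637 = 1727$)
$S = 2526$ ($S = 1251 + 1275 = 2526$)
$\frac{S}{c{\left(37 \right)}} + \frac{V}{Q} = \frac{2526}{\frac{1}{12 + 37} \left(48 + 37\right)} + \frac{3935}{1727} = \frac{2526}{\frac{1}{49} \cdot 85} + 3935 \cdot \frac{1}{1727} = \frac{2526}{\frac{1}{49} \cdot 85} + \frac{3935}{1727} = \frac{2526}{\frac{85}{49}} + \frac{3935}{1727} = 2526 \cdot \frac{49}{85} + \frac{3935}{1727} = \frac{123774}{85} + \frac{3935}{1727} = \frac{214092173}{146795}$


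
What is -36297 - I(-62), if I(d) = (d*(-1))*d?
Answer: -32453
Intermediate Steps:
I(d) = -d**2 (I(d) = (-d)*d = -d**2)
-36297 - I(-62) = -36297 - (-1)*(-62)**2 = -36297 - (-1)*3844 = -36297 - 1*(-3844) = -36297 + 3844 = -32453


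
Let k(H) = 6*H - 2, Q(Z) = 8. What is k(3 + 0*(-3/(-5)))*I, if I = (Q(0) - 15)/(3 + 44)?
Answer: -112/47 ≈ -2.3830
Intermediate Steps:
k(H) = -2 + 6*H
I = -7/47 (I = (8 - 15)/(3 + 44) = -7/47 ≈ -0.14894)
k(3 + 0*(-3/(-5)))*I = (-2 + 6*(3 + 0*(-3/(-5))))*(-7/47) = (-2 + 6*(3 + 0*(-3*(-⅕))))*(-7/47) = (-2 + 6*(3 + 0*(⅗)))*(-7/47) = (-2 + 6*(3 + 0))*(-7/47) = (-2 + 6*3)*(-7/47) = (-2 + 18)*(-7/47) = 16*(-7/47) = -112/47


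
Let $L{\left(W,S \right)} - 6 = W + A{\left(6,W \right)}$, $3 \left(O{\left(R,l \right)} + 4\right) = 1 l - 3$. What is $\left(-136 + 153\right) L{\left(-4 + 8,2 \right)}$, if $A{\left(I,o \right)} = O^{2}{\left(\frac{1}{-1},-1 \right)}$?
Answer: $\frac{5882}{9} \approx 653.56$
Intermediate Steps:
$O{\left(R,l \right)} = -5 + \frac{l}{3}$ ($O{\left(R,l \right)} = -4 + \frac{1 l - 3}{3} = -4 + \frac{l - 3}{3} = -4 + \frac{-3 + l}{3} = -4 + \left(-1 + \frac{l}{3}\right) = -5 + \frac{l}{3}$)
$A{\left(I,o \right)} = \frac{256}{9}$ ($A{\left(I,o \right)} = \left(-5 + \frac{1}{3} \left(-1\right)\right)^{2} = \left(-5 - \frac{1}{3}\right)^{2} = \left(- \frac{16}{3}\right)^{2} = \frac{256}{9}$)
$L{\left(W,S \right)} = \frac{310}{9} + W$ ($L{\left(W,S \right)} = 6 + \left(W + \frac{256}{9}\right) = 6 + \left(\frac{256}{9} + W\right) = \frac{310}{9} + W$)
$\left(-136 + 153\right) L{\left(-4 + 8,2 \right)} = \left(-136 + 153\right) \left(\frac{310}{9} + \left(-4 + 8\right)\right) = 17 \left(\frac{310}{9} + 4\right) = 17 \cdot \frac{346}{9} = \frac{5882}{9}$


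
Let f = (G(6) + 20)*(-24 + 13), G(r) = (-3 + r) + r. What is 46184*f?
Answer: -14732696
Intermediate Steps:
G(r) = -3 + 2*r
f = -319 (f = ((-3 + 2*6) + 20)*(-24 + 13) = ((-3 + 12) + 20)*(-11) = (9 + 20)*(-11) = 29*(-11) = -319)
46184*f = 46184*(-319) = -14732696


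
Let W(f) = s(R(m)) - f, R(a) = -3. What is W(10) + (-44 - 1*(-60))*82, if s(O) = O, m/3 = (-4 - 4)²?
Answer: 1299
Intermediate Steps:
m = 192 (m = 3*(-4 - 4)² = 3*(-8)² = 3*64 = 192)
W(f) = -3 - f
W(10) + (-44 - 1*(-60))*82 = (-3 - 1*10) + (-44 - 1*(-60))*82 = (-3 - 10) + (-44 + 60)*82 = -13 + 16*82 = -13 + 1312 = 1299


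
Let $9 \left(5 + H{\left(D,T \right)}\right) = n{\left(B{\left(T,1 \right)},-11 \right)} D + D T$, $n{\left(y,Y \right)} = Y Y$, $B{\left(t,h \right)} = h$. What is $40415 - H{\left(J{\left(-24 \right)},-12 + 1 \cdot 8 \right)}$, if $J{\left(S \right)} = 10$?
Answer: $40290$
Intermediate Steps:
$n{\left(y,Y \right)} = Y^{2}$
$H{\left(D,T \right)} = -5 + \frac{121 D}{9} + \frac{D T}{9}$ ($H{\left(D,T \right)} = -5 + \frac{\left(-11\right)^{2} D + D T}{9} = -5 + \frac{121 D + D T}{9} = -5 + \left(\frac{121 D}{9} + \frac{D T}{9}\right) = -5 + \frac{121 D}{9} + \frac{D T}{9}$)
$40415 - H{\left(J{\left(-24 \right)},-12 + 1 \cdot 8 \right)} = 40415 - \left(-5 + \frac{121}{9} \cdot 10 + \frac{1}{9} \cdot 10 \left(-12 + 1 \cdot 8\right)\right) = 40415 - \left(-5 + \frac{1210}{9} + \frac{1}{9} \cdot 10 \left(-12 + 8\right)\right) = 40415 - \left(-5 + \frac{1210}{9} + \frac{1}{9} \cdot 10 \left(-4\right)\right) = 40415 - \left(-5 + \frac{1210}{9} - \frac{40}{9}\right) = 40415 - 125 = 40290$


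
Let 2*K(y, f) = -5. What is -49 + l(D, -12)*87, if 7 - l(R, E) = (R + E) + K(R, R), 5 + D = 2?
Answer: 4165/2 ≈ 2082.5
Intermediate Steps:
D = -3 (D = -5 + 2 = -3)
K(y, f) = -5/2 (K(y, f) = (½)*(-5) = -5/2)
l(R, E) = 19/2 - E - R (l(R, E) = 7 - ((R + E) - 5/2) = 7 - ((E + R) - 5/2) = 7 - (-5/2 + E + R) = 7 + (5/2 - E - R) = 19/2 - E - R)
-49 + l(D, -12)*87 = -49 + (19/2 - 1*(-12) - 1*(-3))*87 = -49 + (19/2 + 12 + 3)*87 = -49 + (49/2)*87 = -49 + 4263/2 = 4165/2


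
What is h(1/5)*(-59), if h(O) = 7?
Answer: -413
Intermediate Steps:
h(1/5)*(-59) = 7*(-59) = -413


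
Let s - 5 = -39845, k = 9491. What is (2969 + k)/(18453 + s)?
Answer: -12460/21387 ≈ -0.58260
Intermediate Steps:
s = -39840 (s = 5 - 39845 = -39840)
(2969 + k)/(18453 + s) = (2969 + 9491)/(18453 - 39840) = 12460/(-21387) = 12460*(-1/21387) = -12460/21387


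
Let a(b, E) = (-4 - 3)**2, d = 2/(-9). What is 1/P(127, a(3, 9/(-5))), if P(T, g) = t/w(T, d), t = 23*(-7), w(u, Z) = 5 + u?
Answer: -132/161 ≈ -0.81988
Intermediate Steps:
d = -2/9 (d = 2*(-1/9) = -2/9 ≈ -0.22222)
a(b, E) = 49 (a(b, E) = (-7)**2 = 49)
t = -161
P(T, g) = -161/(5 + T)
1/P(127, a(3, 9/(-5))) = 1/(-161/(5 + 127)) = 1/(-161/132) = -132/161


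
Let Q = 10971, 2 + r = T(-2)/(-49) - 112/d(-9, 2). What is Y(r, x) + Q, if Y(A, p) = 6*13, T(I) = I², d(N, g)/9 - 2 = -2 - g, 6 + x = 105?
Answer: 11049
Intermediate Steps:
x = 99 (x = -6 + 105 = 99)
d(N, g) = -9*g (d(N, g) = 18 + 9*(-2 - g) = 18 + (-18 - 9*g) = -9*g)
r = 1826/441 (r = -2 + ((-2)²/(-49) - 112/((-9*2))) = -2 + (4*(-1/49) - 112/(-18)) = -2 + (-4/49 - 112*(-1/18)) = -2 + (-4/49 + 56/9) = -2 + 2708/441 = 1826/441 ≈ 4.1406)
Y(A, p) = 78
Y(r, x) + Q = 78 + 10971 = 11049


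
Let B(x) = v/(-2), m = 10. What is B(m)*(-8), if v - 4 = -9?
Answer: -20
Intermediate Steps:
v = -5 (v = 4 - 9 = -5)
B(x) = 5/2 (B(x) = -5/(-2) = -5*(-1/2) = 5/2)
B(m)*(-8) = (5/2)*(-8) = -20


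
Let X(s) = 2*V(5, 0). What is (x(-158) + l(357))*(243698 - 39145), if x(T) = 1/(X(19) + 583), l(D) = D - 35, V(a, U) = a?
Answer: 39058781691/593 ≈ 6.5866e+7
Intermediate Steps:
X(s) = 10 (X(s) = 2*5 = 10)
l(D) = -35 + D
x(T) = 1/593 (x(T) = 1/(10 + 583) = 1/593)
(x(-158) + l(357))*(243698 - 39145) = (1/593 + (-35 + 357))*(243698 - 39145) = (1/593 + 322)*204553 = (190947/593)*204553 = 39058781691/593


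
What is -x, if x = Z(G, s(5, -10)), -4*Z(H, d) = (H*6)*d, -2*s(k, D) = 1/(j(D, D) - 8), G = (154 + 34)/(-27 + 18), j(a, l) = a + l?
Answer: -47/84 ≈ -0.55952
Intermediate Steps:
G = -188/9 (G = 188/(-9) = 188*(-⅑) = -188/9 ≈ -20.889)
s(k, D) = -1/(2*(-8 + 2*D)) (s(k, D) = -1/(2*((D + D) - 8)) = -1/(2*(2*D - 8)) = -1/(2*(-8 + 2*D)))
Z(H, d) = -3*H*d/2 (Z(H, d) = -H*6*d/4 = -6*H*d/4 = -3*H*d/2)
x = 47/84 (x = -3/2*(-188/9)*(-1/(-16 + 4*(-10))) = -3/2*(-188/9)*(-1/(-16 - 40)) = -3/2*(-188/9)*(-1/(-56)) = -3/2*(-188/9)*(-1*(-1/56)) = -3/2*(-188/9)*1/56 = 47/84 ≈ 0.55952)
-x = -1*47/84 = -47/84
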